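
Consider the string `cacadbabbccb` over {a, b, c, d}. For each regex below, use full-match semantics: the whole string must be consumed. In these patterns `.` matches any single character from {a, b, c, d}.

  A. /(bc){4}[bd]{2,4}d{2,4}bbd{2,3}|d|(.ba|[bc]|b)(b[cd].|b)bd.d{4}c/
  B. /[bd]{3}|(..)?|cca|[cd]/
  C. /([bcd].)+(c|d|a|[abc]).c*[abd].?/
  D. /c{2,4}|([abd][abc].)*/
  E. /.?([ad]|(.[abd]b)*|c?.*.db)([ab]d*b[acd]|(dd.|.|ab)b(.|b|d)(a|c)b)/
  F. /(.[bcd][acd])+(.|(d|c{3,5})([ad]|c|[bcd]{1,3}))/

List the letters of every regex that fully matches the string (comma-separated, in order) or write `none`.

E

A → no match
B → no match
C → no match
D → no match
E → match
F → no match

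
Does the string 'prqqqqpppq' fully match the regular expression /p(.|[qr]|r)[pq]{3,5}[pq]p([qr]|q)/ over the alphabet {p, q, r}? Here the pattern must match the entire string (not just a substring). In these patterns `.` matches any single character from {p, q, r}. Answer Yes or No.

Yes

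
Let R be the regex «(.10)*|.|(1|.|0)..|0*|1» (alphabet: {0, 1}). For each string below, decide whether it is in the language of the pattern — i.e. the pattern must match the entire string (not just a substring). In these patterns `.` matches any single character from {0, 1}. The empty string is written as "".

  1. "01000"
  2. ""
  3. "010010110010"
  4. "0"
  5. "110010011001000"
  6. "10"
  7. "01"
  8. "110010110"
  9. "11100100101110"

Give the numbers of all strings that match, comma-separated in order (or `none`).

2, 3, 4, 8

1. "01000" → no match
2. "" → match
3. "010010110010" → match
4. "0" → match
5 → no match
6. "10" → no match
7. "01" → no match
8. "110010110" → match
9 → no match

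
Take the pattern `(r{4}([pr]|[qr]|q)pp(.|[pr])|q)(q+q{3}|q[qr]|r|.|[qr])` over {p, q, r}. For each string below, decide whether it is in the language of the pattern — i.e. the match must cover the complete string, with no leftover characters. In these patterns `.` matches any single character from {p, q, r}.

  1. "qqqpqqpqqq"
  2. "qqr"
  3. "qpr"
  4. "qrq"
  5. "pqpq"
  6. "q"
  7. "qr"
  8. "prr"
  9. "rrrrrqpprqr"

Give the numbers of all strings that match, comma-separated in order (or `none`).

2, 7

1. "qqqpqqpqqq" → no match
2. "qqr" → match
3. "qpr" → no match
4. "qrq" → no match
5. "pqpq" → no match
6. "q" → no match
7. "qr" → match
8. "prr" → no match
9. "rrrrrqpprqr" → no match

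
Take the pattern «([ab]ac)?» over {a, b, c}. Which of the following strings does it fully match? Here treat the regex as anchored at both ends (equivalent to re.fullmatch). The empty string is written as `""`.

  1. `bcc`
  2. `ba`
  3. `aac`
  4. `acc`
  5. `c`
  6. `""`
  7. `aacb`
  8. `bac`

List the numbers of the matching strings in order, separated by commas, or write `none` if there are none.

1 → no match
2 → no match
3 → match
4 → no match
5 → no match
6 → match
7 → no match
8 → match

3, 6, 8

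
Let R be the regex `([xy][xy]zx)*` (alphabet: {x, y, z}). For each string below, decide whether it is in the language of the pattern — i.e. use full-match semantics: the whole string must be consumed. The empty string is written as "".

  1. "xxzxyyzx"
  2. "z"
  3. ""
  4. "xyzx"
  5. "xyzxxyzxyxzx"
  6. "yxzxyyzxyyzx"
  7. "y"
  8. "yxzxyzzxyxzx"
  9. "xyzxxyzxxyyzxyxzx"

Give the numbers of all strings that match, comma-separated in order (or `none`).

1, 3, 4, 5, 6

1 → match
2 → no match
3 → match
4 → match
5 → match
6 → match
7 → no match
8 → no match
9 → no match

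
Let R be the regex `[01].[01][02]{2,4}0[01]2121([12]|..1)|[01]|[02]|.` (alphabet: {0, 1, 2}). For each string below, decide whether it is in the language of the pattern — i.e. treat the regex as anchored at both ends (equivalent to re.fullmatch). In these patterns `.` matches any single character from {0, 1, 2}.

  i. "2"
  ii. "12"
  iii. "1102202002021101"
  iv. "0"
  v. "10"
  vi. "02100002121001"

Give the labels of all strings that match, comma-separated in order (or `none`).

i, iv, vi

i → match
ii → no match
iii → no match
iv → match
v → no match
vi → match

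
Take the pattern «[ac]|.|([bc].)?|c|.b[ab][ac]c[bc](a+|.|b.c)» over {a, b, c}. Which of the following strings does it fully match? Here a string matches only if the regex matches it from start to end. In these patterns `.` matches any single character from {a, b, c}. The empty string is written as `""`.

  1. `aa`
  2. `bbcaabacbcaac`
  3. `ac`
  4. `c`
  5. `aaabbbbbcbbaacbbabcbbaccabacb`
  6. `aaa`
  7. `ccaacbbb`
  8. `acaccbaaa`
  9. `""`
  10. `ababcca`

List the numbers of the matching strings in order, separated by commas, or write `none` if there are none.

4, 9

1 → no match
2 → no match
3 → no match
4 → match
5 → no match
6 → no match
7 → no match
8 → no match
9 → match
10 → no match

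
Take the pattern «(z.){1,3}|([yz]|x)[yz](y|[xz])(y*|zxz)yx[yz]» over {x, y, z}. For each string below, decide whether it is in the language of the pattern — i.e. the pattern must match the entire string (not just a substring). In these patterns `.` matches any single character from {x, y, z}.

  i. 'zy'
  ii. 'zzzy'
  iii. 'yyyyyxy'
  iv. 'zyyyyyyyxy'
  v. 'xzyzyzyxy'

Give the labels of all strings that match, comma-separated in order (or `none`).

i, ii, iii, iv

i. 'zy' → match
ii. 'zzzy' → match
iii. 'yyyyyxy' → match
iv. 'zyyyyyyyxy' → match
v. 'xzyzyzyxy' → no match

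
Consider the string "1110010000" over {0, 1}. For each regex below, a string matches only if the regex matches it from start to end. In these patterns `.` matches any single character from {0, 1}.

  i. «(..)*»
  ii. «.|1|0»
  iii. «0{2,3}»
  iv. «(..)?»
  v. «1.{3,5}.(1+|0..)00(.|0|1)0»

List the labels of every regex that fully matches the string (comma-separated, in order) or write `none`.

i → match
ii → no match
iii → no match — must start with "0"
iv → no match
v → match

i, v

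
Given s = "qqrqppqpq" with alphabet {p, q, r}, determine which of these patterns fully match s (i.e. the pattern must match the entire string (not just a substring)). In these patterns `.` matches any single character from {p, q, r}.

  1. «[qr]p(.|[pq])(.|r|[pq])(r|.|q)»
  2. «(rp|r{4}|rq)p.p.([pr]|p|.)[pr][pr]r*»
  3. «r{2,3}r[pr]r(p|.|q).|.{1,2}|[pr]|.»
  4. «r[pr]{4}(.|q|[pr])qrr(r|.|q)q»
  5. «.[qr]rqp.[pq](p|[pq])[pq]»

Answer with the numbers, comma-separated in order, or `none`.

5

1 → no match
2 → no match
3 → no match
4 → no match — must start with "r"
5 → match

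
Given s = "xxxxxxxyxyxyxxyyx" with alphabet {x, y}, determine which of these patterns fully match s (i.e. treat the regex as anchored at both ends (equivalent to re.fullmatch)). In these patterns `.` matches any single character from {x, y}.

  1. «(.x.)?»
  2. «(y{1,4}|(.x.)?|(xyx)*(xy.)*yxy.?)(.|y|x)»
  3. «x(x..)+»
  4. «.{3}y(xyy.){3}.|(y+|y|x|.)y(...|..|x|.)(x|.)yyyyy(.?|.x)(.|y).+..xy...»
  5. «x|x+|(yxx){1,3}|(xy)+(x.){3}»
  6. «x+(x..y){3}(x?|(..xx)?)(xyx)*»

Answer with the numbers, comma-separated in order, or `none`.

6

1 → no match
2 → no match
3 → no match
4 → no match
5 → no match
6 → match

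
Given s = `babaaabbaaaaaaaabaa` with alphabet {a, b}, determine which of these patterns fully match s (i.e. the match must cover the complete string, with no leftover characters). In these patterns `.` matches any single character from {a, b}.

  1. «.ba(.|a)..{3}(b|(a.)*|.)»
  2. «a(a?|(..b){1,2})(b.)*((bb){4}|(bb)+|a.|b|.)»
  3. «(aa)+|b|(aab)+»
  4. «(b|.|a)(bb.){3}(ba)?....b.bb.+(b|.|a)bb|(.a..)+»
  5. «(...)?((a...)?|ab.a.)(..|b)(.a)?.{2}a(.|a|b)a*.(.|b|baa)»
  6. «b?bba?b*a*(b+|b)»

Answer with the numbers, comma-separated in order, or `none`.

1 → no match
2 → no match — must start with `a`
3 → no match
4 → no match
5 → match
6 → no match — must end with `b`

5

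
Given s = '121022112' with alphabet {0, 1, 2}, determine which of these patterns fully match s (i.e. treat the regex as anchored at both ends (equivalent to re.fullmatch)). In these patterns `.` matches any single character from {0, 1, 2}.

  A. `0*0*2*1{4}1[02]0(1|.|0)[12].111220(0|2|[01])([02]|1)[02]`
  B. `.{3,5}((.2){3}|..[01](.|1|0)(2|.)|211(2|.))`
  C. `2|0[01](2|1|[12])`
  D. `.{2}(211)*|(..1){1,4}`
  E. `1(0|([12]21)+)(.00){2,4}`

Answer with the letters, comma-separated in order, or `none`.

B

A → no match
B → match
C → no match
D → no match
E → no match — must end with '00'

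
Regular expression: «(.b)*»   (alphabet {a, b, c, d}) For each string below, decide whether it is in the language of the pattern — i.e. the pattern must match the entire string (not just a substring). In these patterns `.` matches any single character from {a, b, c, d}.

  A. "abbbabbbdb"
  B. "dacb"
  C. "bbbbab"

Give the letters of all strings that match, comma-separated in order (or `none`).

A, C

A → match
B → no match
C → match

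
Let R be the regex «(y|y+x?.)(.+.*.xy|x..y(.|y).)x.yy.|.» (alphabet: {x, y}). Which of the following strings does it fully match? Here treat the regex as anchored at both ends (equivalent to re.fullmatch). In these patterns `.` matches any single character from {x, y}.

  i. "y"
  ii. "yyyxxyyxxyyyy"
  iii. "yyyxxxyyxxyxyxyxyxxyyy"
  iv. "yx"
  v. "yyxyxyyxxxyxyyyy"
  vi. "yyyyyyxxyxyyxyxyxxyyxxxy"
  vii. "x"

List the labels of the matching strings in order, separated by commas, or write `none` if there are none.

i, iii, v, vii

i → match
ii → no match
iii → match
iv → no match
v → match
vi → no match
vii → match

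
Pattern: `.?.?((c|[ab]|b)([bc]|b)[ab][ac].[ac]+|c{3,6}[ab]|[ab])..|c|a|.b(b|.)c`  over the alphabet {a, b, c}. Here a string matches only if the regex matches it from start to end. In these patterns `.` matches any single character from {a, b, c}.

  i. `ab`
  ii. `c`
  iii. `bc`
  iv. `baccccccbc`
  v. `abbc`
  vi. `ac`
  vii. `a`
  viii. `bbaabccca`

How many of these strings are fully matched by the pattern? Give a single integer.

i → no match
ii → match
iii → no match
iv → no match
v → match
vi → no match
vii → match
viii → match
Total matched: 4

4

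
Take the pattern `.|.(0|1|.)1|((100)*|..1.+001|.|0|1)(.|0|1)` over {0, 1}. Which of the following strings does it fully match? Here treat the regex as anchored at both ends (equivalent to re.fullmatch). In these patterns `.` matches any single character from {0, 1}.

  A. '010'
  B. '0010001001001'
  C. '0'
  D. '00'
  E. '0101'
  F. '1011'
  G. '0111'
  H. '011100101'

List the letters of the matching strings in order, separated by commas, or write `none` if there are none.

A → no match
B → no match
C → match
D → match
E → no match
F → no match
G → no match
H → no match

C, D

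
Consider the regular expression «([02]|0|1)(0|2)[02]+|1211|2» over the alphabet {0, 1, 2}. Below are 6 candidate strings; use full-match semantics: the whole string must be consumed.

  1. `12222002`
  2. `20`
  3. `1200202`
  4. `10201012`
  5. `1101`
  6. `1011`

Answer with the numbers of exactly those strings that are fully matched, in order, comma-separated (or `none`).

1 → match
2 → no match
3 → match
4 → no match
5 → no match
6 → no match

1, 3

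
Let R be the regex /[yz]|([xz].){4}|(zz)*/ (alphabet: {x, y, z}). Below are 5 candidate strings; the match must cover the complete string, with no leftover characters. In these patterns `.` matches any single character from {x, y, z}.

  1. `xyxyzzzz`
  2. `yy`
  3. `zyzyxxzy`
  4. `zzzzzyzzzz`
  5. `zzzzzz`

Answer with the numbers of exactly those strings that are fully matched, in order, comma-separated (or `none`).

1 → match
2 → no match
3 → match
4 → no match
5 → match

1, 3, 5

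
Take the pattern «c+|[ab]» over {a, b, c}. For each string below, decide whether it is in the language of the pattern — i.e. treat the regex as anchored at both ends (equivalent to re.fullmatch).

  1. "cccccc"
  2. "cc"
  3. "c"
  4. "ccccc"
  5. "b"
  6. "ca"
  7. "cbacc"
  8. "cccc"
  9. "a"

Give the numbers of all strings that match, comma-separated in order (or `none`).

1, 2, 3, 4, 5, 8, 9

1 → match
2 → match
3 → match
4 → match
5 → match
6 → no match
7 → no match
8 → match
9 → match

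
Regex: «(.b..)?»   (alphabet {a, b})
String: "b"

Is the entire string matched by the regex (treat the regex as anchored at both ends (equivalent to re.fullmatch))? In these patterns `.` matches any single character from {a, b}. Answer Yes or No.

No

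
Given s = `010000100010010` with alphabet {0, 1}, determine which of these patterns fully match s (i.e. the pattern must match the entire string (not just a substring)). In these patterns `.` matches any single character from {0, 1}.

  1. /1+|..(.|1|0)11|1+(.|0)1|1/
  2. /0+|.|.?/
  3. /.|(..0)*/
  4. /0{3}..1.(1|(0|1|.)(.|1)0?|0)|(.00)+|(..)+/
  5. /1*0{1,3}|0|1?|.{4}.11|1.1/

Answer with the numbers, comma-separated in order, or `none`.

3

1 → no match
2 → no match
3 → match
4 → no match
5 → no match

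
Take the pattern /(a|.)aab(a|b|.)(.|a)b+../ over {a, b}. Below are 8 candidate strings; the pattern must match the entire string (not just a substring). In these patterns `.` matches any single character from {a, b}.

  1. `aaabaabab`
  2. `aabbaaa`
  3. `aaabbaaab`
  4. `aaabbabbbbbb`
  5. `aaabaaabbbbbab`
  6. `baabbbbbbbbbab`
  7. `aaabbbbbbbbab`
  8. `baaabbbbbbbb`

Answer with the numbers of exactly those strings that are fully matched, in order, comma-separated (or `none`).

1, 4, 6, 7

1 → match
2 → no match
3 → no match
4 → match
5 → no match
6 → match
7 → match
8 → no match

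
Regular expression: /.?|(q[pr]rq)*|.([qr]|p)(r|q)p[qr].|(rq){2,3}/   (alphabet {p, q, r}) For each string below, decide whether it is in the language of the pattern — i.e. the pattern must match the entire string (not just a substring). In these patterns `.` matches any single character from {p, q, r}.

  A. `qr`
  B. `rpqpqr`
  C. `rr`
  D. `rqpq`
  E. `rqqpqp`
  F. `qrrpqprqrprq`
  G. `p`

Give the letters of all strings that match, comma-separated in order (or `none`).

B, E, G

A → no match
B → match
C → no match
D → no match
E → match
F → no match
G → match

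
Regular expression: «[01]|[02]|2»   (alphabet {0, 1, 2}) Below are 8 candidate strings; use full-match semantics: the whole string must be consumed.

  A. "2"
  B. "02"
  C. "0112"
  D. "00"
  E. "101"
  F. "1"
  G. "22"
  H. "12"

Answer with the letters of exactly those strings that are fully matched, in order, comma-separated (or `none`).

A, F

A → match
B → no match
C → no match
D → no match
E → no match
F → match
G → no match
H → no match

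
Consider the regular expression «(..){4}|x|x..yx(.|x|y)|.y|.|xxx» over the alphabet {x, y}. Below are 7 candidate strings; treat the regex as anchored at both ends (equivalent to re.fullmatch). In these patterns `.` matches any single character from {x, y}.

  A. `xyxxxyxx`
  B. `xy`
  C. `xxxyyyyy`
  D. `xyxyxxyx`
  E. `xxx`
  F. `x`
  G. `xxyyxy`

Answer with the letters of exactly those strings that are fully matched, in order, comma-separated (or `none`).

A → match
B → match
C → match
D → match
E → match
F → match
G → match

A, B, C, D, E, F, G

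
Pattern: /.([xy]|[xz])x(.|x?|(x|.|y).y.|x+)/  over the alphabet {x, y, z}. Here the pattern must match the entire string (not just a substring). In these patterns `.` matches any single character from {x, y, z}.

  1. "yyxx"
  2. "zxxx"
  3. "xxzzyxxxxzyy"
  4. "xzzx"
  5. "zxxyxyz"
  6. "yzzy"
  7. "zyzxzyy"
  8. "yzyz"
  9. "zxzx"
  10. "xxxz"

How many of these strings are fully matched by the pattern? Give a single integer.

4

1 → match
2 → match
3 → no match
4 → no match
5 → match
6 → no match
7 → no match
8 → no match
9 → no match
10 → match
Total matched: 4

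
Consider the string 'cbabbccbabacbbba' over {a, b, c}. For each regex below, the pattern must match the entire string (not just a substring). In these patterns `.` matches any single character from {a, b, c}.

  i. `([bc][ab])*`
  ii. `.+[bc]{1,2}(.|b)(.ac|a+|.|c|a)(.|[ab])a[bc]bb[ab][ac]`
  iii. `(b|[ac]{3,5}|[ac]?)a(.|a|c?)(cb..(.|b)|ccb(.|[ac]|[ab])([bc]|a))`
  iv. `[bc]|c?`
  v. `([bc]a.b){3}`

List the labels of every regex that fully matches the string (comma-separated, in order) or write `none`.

ii

i → no match
ii → match
iii → no match
iv → no match
v → no match — must end with 'b'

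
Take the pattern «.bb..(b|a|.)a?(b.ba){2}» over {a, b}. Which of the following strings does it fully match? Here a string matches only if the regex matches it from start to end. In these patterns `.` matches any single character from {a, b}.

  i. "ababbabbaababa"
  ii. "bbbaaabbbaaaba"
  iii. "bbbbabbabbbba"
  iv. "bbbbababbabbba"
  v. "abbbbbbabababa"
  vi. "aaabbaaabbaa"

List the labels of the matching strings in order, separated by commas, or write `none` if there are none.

i → no match
ii → no match
iii → no match
iv → no match
v → match
vi → no match — must end with "ba"

v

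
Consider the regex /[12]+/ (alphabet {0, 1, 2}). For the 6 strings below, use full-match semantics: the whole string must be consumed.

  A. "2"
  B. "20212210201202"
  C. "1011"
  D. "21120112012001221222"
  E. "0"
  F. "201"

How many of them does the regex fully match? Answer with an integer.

1

A → match
B → no match
C → no match
D → no match
E → no match
F → no match
Total matched: 1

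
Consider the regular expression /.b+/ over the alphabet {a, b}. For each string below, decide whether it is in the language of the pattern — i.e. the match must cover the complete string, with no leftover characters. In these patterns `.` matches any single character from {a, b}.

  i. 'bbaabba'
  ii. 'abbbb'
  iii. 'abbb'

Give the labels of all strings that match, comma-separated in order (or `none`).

ii, iii

i → no match — must end with 'b'
ii → match
iii → match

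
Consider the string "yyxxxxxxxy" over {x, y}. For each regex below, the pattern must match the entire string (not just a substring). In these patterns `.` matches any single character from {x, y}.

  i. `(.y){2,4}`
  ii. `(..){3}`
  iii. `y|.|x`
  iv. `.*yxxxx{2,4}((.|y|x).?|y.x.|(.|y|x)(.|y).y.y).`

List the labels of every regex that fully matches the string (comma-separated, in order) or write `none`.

iv

i → no match
ii → no match
iii → no match
iv → match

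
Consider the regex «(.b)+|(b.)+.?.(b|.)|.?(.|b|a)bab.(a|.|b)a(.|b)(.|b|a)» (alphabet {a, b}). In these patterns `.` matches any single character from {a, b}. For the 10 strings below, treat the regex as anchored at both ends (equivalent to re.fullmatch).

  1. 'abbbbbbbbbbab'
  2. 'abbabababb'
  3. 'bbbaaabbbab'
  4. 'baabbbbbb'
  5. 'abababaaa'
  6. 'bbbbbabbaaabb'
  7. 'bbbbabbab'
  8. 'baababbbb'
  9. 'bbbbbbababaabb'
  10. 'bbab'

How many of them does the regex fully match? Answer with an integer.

1 → no match
2 → match
3 → no match
4 → no match
5 → match
6 → no match
7 → no match
8 → no match
9 → no match
10 → match
Total matched: 3

3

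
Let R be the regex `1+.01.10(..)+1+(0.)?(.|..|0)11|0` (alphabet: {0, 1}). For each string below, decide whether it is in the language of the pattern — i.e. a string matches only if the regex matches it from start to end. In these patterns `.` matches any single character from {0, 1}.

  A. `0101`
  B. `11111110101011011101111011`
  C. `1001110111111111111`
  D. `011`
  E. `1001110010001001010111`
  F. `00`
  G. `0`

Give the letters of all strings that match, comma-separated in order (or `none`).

A. `0101` → no match
B → match
C → match
D. `011` → no match
E → match
F. `00` → no match
G. `0` → match

B, C, E, G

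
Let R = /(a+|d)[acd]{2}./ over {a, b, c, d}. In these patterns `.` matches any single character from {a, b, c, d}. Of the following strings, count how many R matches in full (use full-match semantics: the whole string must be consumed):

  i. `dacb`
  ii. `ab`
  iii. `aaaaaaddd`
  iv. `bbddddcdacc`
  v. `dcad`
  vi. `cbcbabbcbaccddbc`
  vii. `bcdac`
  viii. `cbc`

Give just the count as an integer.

i. `dacb` → match
ii. `ab` → no match
iii. `aaaaaaddd` → match
iv. `bbddddcdacc` → no match
v. `dcad` → match
vi → no match
vii. `bcdac` → no match
viii. `cbc` → no match
Total matched: 3

3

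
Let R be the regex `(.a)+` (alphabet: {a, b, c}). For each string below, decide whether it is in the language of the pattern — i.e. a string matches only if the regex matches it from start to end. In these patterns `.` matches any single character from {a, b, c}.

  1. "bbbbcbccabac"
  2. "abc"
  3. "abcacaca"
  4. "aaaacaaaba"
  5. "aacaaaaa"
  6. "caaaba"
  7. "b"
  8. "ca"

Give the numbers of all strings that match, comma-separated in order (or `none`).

4, 5, 6, 8

1 → no match — must end with "a"
2 → no match — must end with "a"
3 → no match
4 → match
5 → match
6 → match
7 → no match — must end with "a"
8 → match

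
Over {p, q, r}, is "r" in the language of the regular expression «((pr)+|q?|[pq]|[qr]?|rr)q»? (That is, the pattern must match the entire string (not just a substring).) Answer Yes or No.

Every match must end with "q", but "r" does not.

No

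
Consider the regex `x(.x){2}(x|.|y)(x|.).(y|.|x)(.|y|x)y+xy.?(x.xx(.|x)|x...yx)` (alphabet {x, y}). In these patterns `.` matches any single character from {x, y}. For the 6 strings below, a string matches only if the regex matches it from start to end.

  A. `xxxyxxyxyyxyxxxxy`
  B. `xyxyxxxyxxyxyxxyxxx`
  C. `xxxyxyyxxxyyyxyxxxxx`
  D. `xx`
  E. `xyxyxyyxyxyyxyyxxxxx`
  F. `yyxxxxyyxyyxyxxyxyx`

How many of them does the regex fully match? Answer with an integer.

3

A → no match
B → match
C → match
D → no match
E → match
F → no match — must start with `x`
Total matched: 3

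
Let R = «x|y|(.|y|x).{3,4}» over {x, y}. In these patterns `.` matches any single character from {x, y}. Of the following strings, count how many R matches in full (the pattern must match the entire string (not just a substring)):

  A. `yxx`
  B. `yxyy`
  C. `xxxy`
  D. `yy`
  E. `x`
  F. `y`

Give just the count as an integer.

4

A → no match
B → match
C → match
D → no match
E → match
F → match
Total matched: 4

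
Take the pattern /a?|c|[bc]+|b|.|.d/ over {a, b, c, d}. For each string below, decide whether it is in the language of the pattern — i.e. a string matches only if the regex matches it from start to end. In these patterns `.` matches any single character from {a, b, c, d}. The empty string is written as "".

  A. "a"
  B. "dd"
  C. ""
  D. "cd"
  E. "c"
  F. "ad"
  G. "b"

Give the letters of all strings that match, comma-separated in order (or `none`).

A → match
B → match
C → match
D → match
E → match
F → match
G → match

A, B, C, D, E, F, G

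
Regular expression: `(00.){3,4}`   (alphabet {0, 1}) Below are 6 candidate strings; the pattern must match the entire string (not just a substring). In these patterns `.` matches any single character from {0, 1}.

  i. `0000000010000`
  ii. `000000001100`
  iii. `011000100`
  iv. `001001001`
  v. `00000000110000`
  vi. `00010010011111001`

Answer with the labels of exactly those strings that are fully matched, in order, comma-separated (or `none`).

i → no match
ii → no match
iii → no match — must start with `00`
iv → match
v → no match
vi → no match

iv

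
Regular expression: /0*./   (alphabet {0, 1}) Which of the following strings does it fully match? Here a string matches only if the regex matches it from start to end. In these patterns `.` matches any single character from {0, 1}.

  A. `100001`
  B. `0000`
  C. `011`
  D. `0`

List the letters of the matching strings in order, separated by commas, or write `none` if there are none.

A → no match
B → match
C → no match
D → match

B, D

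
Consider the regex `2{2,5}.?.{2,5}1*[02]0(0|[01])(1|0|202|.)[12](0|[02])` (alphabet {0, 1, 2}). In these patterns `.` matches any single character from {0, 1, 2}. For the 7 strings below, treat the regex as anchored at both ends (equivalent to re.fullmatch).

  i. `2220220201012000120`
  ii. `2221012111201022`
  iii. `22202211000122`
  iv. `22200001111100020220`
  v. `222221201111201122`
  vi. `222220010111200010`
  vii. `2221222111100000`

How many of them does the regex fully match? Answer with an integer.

5

i → no match
ii → match
iii → match
iv → match
v → match
vi → match
vii → no match
Total matched: 5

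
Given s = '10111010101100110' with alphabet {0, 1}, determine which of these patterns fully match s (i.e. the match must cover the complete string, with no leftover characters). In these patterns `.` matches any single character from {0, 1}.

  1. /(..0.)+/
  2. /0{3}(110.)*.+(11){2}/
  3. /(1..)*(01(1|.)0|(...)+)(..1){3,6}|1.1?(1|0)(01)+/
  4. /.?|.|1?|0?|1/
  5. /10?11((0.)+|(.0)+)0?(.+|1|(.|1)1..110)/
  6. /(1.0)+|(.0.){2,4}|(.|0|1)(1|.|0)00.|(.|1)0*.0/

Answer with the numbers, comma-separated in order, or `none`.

1 → no match
2 → no match — must start with '0'
3 → no match
4 → no match
5 → match
6 → no match

5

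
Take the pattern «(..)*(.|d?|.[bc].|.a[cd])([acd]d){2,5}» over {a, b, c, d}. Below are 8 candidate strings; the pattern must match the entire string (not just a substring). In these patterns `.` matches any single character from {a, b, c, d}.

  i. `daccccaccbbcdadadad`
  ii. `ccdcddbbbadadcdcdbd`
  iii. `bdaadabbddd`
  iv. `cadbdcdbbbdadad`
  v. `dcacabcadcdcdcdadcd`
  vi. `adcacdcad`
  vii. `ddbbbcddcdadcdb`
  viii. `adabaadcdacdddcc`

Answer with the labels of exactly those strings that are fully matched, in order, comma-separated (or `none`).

i → match
ii → no match
iii → no match
iv → match
v → match
vi → no match
vii → no match — must end with `d`
viii → no match — must end with `d`

i, iv, v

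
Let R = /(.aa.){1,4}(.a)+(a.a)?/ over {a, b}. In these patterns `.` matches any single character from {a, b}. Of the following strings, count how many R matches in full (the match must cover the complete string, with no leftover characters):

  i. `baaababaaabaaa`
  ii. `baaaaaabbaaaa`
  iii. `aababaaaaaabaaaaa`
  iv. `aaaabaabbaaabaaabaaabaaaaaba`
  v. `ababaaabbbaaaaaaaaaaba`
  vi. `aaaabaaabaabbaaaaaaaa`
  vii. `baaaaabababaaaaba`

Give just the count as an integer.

5

i → match
ii → match
iii → no match
iv → match
v → no match
vi → match
vii → match
Total matched: 5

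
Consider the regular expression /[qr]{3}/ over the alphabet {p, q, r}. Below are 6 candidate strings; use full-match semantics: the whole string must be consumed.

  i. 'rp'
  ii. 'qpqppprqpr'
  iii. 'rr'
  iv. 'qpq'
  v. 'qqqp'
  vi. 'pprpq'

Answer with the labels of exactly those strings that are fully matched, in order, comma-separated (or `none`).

i → no match
ii → no match
iii → no match
iv → no match
v → no match
vi → no match

none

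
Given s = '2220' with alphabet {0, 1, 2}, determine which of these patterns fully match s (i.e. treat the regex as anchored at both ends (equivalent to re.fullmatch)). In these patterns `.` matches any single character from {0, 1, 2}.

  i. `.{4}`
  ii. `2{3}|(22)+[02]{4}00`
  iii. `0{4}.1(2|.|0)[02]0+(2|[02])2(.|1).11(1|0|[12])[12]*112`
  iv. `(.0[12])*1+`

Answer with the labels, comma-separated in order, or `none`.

i

i → match
ii → no match
iii → no match — must start with '0'
iv → no match — must end with '1'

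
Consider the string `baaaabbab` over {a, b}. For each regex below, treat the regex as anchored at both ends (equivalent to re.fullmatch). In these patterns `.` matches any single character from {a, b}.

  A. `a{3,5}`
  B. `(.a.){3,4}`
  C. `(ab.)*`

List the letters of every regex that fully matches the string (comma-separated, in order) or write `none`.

B

A → no match — must start with `a`
B → match
C → no match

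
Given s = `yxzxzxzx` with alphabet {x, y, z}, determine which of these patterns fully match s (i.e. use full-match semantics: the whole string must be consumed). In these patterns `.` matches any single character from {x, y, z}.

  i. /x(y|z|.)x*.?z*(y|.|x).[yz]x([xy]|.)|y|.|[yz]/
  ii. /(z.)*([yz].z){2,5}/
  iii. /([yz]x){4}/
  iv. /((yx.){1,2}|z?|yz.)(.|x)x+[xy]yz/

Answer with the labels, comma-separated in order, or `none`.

i → no match
ii → no match — must end with `z`
iii → match
iv → no match — must end with `yz`

iii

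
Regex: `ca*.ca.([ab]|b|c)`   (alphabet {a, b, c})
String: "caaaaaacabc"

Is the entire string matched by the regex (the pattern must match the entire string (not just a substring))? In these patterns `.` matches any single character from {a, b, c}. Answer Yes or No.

Yes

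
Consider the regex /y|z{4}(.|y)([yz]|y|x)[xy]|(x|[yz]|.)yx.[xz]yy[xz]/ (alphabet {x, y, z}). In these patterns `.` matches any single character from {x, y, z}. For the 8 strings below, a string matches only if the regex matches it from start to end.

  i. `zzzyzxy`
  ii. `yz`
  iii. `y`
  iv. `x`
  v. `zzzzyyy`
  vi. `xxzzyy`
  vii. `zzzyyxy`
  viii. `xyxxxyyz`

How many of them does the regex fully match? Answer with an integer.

i. `zzzyzxy` → no match
ii. `yz` → no match
iii. `y` → match
iv. `x` → no match
v. `zzzzyyy` → match
vi. `xxzzyy` → no match
vii. `zzzyyxy` → no match
viii. `xyxxxyyz` → match
Total matched: 3

3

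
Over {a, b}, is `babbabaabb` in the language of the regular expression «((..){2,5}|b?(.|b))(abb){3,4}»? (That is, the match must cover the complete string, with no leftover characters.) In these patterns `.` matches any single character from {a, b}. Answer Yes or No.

No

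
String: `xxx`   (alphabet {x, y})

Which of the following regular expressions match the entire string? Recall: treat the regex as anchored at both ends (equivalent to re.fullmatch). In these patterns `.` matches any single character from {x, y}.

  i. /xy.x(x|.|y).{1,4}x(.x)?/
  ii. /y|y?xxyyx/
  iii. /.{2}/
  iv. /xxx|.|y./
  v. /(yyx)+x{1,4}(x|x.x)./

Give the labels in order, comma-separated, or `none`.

i → no match — must start with `xy`
ii → no match
iii → no match
iv → match
v → no match — must start with `yyx`

iv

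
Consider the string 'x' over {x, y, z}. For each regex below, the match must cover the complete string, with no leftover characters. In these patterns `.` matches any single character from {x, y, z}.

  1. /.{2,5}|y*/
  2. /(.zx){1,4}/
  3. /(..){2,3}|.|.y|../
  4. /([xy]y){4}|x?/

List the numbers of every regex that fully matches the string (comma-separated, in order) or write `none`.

1 → no match
2 → no match — must end with 'zx'
3 → match
4 → match

3, 4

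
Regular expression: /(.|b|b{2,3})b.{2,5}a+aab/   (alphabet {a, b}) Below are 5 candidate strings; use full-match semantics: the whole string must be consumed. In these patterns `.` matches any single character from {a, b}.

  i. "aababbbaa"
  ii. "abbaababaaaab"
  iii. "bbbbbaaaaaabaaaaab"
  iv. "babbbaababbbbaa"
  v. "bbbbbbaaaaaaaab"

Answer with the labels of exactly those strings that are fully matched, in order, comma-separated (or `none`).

i. "aababbbaa" → no match — must end with "aaab"
ii → no match
iii → no match
iv → no match — must end with "aaab"
v → match

v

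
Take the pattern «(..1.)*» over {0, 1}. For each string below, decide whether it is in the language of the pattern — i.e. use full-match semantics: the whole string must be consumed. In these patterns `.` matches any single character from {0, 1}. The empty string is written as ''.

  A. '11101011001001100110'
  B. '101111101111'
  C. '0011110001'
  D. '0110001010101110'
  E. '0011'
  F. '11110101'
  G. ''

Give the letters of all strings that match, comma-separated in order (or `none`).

A, B, D, E, G

A → match
B → match
C → no match
D → match
E → match
F → no match
G → match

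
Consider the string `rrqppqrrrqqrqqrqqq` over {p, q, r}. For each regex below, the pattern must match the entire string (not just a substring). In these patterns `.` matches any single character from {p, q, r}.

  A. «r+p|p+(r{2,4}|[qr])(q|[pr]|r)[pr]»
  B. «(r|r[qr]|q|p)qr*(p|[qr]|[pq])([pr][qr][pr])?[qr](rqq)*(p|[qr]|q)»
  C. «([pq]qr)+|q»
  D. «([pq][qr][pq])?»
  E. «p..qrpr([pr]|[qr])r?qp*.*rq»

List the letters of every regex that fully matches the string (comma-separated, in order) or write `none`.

A → no match
B → match
C → no match
D → no match
E → no match — must start with `p`

B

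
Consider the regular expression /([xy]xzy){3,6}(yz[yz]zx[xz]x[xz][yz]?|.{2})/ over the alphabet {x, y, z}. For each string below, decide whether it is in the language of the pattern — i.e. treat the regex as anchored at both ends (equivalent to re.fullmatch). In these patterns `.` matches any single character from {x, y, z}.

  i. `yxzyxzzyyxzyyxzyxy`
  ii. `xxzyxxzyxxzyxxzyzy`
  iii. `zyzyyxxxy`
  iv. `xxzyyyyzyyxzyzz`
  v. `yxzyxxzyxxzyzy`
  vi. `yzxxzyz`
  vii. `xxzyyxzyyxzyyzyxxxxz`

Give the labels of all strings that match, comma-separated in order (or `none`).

i → no match
ii → match
iii → no match
iv → no match
v → match
vi → no match
vii → no match

ii, v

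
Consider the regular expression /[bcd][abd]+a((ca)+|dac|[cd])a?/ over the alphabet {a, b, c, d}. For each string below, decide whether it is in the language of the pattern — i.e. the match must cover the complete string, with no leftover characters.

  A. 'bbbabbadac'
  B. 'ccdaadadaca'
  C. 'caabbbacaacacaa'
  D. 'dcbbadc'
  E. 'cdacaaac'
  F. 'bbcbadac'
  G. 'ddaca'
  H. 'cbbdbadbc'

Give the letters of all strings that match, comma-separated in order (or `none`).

A → match
B → no match
C → no match
D → no match
E → no match
F → no match
G → match
H → no match

A, G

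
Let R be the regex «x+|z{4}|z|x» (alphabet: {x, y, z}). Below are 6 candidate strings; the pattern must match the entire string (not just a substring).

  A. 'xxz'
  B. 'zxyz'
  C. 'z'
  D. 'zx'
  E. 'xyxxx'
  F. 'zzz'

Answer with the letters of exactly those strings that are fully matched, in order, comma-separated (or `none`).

A. 'xxz' → no match
B. 'zxyz' → no match
C. 'z' → match
D. 'zx' → no match
E. 'xyxxx' → no match
F. 'zzz' → no match

C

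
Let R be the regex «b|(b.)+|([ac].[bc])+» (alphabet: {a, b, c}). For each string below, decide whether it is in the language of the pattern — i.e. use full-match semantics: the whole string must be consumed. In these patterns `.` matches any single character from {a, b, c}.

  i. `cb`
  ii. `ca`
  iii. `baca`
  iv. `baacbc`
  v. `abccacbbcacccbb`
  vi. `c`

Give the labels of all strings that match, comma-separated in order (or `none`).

none

i → no match
ii → no match
iii → no match
iv → no match
v → no match
vi → no match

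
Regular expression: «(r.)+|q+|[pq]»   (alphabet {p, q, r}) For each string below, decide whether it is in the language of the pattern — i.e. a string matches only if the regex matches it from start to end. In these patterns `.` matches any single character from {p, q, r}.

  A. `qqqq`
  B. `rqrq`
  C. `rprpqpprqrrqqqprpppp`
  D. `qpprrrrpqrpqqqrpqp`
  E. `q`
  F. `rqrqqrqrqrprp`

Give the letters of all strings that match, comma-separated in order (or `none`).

A, B, E

A. `qqqq` → match
B. `rqrq` → match
C → no match
D → no match
E. `q` → match
F → no match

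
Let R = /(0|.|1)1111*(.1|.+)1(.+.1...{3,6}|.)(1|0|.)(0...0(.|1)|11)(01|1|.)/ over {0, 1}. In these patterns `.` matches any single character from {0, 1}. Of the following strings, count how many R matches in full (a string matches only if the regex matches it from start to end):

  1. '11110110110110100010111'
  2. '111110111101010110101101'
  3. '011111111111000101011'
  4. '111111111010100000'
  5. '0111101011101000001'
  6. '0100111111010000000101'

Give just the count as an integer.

5

1 → match
2 → match
3 → match
4 → match
5 → match
6 → no match
Total matched: 5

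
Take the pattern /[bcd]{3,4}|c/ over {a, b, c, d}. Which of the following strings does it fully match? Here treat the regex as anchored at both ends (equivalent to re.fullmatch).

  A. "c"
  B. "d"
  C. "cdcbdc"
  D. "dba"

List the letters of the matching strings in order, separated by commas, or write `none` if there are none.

A → match
B → no match
C → no match
D → no match

A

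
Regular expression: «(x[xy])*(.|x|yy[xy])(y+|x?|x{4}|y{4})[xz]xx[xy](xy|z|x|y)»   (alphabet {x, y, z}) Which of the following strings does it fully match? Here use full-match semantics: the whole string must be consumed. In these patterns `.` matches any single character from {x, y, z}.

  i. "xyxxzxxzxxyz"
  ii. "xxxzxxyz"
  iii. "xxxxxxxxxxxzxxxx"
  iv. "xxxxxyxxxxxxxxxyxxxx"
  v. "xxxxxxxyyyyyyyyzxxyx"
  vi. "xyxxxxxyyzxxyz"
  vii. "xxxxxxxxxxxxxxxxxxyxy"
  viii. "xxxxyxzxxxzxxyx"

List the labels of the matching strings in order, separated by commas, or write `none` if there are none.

ii, iii, v, vi, vii

i → no match
ii → match
iii → match
iv → no match
v → match
vi → match
vii → match
viii → no match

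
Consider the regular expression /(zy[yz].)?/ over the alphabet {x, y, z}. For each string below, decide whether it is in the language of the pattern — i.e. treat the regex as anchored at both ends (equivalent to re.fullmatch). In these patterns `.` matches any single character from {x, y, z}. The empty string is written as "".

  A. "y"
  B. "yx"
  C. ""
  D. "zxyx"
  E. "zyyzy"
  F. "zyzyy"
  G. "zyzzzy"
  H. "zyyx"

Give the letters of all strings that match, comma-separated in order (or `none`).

C, H

A → no match
B → no match
C → match
D → no match
E → no match
F → no match
G → no match
H → match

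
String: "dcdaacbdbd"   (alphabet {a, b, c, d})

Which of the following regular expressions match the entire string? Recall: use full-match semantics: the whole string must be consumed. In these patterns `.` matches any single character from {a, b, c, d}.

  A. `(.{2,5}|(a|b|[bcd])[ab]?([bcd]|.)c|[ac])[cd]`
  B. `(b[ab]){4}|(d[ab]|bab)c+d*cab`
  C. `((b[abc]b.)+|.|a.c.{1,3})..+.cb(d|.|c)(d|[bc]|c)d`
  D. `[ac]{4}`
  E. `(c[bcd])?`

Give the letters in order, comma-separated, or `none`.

C

A → no match
B → no match
C → match
D → no match
E → no match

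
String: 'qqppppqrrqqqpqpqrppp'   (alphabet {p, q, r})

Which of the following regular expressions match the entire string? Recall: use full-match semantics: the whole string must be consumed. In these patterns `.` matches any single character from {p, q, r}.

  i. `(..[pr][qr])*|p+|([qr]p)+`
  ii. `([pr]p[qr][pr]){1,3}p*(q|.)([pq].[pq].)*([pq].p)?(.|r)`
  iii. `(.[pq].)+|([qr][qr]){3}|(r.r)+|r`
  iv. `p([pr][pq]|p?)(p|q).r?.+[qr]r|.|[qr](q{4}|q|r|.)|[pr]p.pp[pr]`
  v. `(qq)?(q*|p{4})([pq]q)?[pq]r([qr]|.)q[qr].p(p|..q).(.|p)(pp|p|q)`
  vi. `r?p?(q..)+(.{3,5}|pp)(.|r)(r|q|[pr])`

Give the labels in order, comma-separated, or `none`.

i → no match
ii → no match
iii → no match
iv → no match
v → match
vi → no match

v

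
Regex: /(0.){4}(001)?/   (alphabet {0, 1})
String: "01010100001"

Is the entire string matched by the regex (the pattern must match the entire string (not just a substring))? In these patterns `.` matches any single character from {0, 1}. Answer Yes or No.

Yes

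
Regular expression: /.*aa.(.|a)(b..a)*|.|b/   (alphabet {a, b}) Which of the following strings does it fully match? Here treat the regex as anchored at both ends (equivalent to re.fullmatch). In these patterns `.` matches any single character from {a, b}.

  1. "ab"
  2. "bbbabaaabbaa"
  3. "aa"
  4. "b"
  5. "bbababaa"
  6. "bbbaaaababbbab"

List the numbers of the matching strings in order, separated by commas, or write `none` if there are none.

4

1 → no match
2 → no match
3 → no match
4 → match
5 → no match
6 → no match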